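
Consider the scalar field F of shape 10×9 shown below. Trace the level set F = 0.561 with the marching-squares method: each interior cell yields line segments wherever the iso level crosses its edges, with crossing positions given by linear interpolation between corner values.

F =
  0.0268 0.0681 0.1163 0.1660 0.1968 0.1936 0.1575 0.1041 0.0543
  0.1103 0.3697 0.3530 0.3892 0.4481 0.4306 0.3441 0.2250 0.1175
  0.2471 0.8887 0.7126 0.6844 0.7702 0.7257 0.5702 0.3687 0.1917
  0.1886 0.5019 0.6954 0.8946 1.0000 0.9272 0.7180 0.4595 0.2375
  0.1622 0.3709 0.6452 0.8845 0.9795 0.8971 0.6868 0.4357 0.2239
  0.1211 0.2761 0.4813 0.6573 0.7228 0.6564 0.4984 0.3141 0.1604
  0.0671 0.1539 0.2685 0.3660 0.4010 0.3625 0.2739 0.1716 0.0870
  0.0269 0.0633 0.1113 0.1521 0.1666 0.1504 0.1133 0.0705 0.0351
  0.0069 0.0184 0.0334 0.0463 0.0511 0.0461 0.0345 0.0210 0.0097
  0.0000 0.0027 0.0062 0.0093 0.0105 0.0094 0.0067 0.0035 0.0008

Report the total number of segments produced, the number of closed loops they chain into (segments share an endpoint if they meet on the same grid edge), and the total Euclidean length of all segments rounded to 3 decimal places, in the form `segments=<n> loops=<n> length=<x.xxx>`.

segments=20 loops=1 length=16.578

cell (1,0): code 0100 → (1.369,1.000)–(2.000,0.489)
cell (1,1): code 1100 → (1.578,2.000)–(1.369,1.000)
cell (1,2): code 1100 → (1.582,3.000)–(1.578,2.000)
cell (1,3): code 1100 → (1.351,4.000)–(1.582,3.000)
cell (1,4): code 1100 → (1.442,5.000)–(1.351,4.000)
cell (1,5): code 1100 → (1.959,6.000)–(1.442,5.000)
cell (1,6): code 1000 → (2.000,6.046)–(1.959,6.000)
cell (2,0): code 0010 → (2.000,0.489)–(2.847,1.000)
cell (2,1): code 0111 → (2.847,1.000)–(3.000,1.305)
cell (2,6): code 1001 → (3.000,6.607)–(2.000,6.046)
cell (3,1): code 0110 → (3.000,1.305)–(4.000,1.693)
cell (3,6): code 1001 → (4.000,6.501)–(3.000,6.607)
cell (4,1): code 0010 → (4.000,1.693)–(4.514,2.000)
cell (4,2): code 0111 → (4.514,2.000)–(5.000,2.453)
cell (4,5): code 1011 → (5.000,5.604)–(4.668,6.000)
cell (4,6): code 0001 → (4.668,6.000)–(4.000,6.501)
cell (5,2): code 0010 → (5.000,2.453)–(5.331,3.000)
cell (5,3): code 0011 → (5.331,3.000)–(5.503,4.000)
cell (5,4): code 0011 → (5.503,4.000)–(5.325,5.000)
cell (5,5): code 0001 → (5.325,5.000)–(5.000,5.604)
total: 20 segments, chained into 1 closed loop(s), length Σ = 16.577517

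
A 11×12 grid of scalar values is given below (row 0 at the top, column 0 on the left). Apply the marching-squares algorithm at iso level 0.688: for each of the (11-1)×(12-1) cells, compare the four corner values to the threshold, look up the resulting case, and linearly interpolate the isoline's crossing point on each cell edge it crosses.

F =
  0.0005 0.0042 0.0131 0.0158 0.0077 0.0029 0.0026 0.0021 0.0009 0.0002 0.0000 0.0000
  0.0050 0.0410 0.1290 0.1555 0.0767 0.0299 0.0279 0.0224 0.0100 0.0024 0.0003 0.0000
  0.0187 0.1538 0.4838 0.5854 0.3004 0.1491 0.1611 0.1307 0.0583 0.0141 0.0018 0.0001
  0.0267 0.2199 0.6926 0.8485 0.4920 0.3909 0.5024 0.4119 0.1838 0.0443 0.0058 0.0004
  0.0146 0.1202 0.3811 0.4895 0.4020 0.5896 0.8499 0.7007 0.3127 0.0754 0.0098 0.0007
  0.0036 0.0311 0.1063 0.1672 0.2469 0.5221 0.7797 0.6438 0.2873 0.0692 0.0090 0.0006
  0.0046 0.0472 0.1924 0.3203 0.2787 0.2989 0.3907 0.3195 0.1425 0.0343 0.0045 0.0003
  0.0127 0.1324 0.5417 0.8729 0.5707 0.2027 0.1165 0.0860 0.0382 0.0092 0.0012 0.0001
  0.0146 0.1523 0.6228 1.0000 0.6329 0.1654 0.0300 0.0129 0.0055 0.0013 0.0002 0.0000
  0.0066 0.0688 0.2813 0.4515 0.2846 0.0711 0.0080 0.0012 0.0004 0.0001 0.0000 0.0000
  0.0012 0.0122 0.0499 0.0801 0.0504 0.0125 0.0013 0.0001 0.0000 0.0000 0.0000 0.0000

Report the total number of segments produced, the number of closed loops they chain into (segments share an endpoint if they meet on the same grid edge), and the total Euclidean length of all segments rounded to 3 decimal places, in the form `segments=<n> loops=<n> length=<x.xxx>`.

segments=20 loops=3 length=14.284

cell (2,1): code 0100 → (2.978,2.000)–(3.000,1.990)
cell (2,2): code 1100 → (2.390,3.000)–(2.978,2.000)
cell (2,3): code 1000 → (3.000,3.450)–(2.390,3.000)
cell (3,1): code 0010 → (3.000,1.990)–(3.015,2.000)
cell (3,2): code 0011 → (3.015,2.000)–(3.447,3.000)
cell (3,3): code 0001 → (3.447,3.000)–(3.000,3.450)
cell (3,5): code 0100 → (3.534,6.000)–(4.000,5.378)
cell (3,6): code 1100 → (3.956,7.000)–(3.534,6.000)
cell (3,7): code 1000 → (4.000,7.033)–(3.956,7.000)
cell (4,5): code 0110 → (4.000,5.378)–(5.000,5.644)
cell (4,6): code 1011 → (5.000,6.675)–(4.223,7.000)
cell (4,7): code 0001 → (4.223,7.000)–(4.000,7.033)
cell (5,5): code 0010 → (5.000,5.644)–(5.236,6.000)
cell (5,6): code 0001 → (5.236,6.000)–(5.000,6.675)
cell (6,2): code 0100 → (6.665,3.000)–(7.000,2.442)
cell (6,3): code 1000 → (7.000,3.612)–(6.665,3.000)
cell (7,2): code 0110 → (7.000,2.442)–(8.000,2.173)
cell (7,3): code 1001 → (8.000,3.850)–(7.000,3.612)
cell (8,2): code 0010 → (8.000,2.173)–(8.569,3.000)
cell (8,3): code 0001 → (8.569,3.000)–(8.000,3.850)
total: 20 segments, chained into 3 closed loop(s), length Σ = 14.283687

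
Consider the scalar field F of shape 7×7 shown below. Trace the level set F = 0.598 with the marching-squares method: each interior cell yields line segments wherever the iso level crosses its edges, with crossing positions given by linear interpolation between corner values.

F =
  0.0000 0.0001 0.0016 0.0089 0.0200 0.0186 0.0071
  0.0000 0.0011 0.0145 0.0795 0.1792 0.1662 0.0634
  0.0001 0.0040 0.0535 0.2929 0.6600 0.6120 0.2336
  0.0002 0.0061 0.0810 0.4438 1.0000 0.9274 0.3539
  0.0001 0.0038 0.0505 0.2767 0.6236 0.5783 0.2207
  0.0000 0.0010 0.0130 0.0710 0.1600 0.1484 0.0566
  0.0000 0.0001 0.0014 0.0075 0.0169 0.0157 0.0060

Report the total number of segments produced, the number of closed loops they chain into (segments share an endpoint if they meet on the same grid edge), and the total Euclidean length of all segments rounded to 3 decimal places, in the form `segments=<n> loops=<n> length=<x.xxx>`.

segments=10 loops=1 length=6.939

cell (1,3): code 0100 → (1.871,4.000)–(2.000,3.831)
cell (1,4): code 1100 → (1.969,5.000)–(1.871,4.000)
cell (1,5): code 1000 → (2.000,5.037)–(1.969,5.000)
cell (2,3): code 0110 → (2.000,3.831)–(3.000,3.277)
cell (2,5): code 1001 → (3.000,5.574)–(2.000,5.037)
cell (3,3): code 0110 → (3.000,3.277)–(4.000,3.926)
cell (3,4): code 1011 → (4.000,4.565)–(3.944,5.000)
cell (3,5): code 0001 → (3.944,5.000)–(3.000,5.574)
cell (4,3): code 0010 → (4.000,3.926)–(4.055,4.000)
cell (4,4): code 0001 → (4.055,4.000)–(4.000,4.565)
total: 10 segments, chained into 1 closed loop(s), length Σ = 6.939413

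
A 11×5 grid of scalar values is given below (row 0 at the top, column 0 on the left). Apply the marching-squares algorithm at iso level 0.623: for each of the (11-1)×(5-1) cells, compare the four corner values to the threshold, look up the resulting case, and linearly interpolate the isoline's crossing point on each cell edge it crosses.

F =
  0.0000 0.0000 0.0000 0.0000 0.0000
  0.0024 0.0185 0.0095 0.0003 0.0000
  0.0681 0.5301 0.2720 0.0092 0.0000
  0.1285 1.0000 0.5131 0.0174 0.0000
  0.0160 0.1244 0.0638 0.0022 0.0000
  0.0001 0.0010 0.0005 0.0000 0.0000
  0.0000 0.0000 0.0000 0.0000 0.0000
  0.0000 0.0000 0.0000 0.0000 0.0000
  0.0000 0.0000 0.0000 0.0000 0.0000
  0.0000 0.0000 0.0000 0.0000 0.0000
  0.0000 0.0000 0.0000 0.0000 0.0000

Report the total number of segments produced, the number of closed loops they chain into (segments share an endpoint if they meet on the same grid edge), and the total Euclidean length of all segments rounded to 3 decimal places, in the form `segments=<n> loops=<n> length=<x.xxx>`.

cell (2,0): code 0100 → (2.198,1.000)–(3.000,0.567)
cell (2,1): code 1000 → (3.000,1.774)–(2.198,1.000)
cell (3,0): code 0010 → (3.000,0.567)–(3.431,1.000)
cell (3,1): code 0001 → (3.431,1.000)–(3.000,1.774)
total: 4 segments, chained into 1 closed loop(s), length Σ = 3.522768

segments=4 loops=1 length=3.523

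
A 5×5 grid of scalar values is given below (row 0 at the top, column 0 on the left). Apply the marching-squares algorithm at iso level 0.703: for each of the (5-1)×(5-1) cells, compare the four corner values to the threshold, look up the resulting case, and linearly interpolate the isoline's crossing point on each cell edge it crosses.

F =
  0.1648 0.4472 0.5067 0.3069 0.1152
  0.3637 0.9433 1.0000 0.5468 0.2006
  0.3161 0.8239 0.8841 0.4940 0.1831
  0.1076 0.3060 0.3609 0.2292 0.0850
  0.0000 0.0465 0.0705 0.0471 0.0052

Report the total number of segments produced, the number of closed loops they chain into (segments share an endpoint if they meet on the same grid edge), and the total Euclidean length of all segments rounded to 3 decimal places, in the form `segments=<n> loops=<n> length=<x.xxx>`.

cell (0,0): code 0100 → (0.516,1.000)–(1.000,0.585)
cell (0,1): code 1100 → (0.398,2.000)–(0.516,1.000)
cell (0,2): code 1000 → (1.000,2.655)–(0.398,2.000)
cell (1,0): code 0110 → (1.000,0.585)–(2.000,0.762)
cell (1,2): code 1001 → (2.000,2.464)–(1.000,2.655)
cell (2,0): code 0010 → (2.000,0.762)–(2.233,1.000)
cell (2,1): code 0011 → (2.233,1.000)–(2.346,2.000)
cell (2,2): code 0001 → (2.346,2.000)–(2.000,2.464)
total: 8 segments, chained into 1 closed loop(s), length Σ = 6.486803

segments=8 loops=1 length=6.487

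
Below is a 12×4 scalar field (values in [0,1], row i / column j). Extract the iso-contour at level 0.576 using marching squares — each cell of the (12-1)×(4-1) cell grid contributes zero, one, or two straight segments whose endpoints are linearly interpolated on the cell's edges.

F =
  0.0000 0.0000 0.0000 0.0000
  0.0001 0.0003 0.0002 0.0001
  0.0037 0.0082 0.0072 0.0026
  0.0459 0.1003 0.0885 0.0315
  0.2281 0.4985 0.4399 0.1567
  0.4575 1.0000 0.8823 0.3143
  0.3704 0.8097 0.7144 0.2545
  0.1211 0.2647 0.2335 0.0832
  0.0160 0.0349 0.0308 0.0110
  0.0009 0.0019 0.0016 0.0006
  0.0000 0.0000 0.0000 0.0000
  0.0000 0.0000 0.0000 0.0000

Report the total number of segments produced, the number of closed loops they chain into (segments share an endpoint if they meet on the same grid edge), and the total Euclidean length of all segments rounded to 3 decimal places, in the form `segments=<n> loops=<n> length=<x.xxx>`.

cell (4,0): code 0100 → (4.155,1.000)–(5.000,0.218)
cell (4,1): code 1100 → (4.308,2.000)–(4.155,1.000)
cell (4,2): code 1000 → (5.000,2.539)–(4.308,2.000)
cell (5,0): code 0110 → (5.000,0.218)–(6.000,0.468)
cell (5,2): code 1001 → (6.000,2.301)–(5.000,2.539)
cell (6,0): code 0010 → (6.000,0.468)–(6.429,1.000)
cell (6,1): code 0011 → (6.429,1.000)–(6.288,2.000)
cell (6,2): code 0001 → (6.288,2.000)–(6.000,2.301)
total: 8 segments, chained into 1 closed loop(s), length Σ = 7.208875

segments=8 loops=1 length=7.209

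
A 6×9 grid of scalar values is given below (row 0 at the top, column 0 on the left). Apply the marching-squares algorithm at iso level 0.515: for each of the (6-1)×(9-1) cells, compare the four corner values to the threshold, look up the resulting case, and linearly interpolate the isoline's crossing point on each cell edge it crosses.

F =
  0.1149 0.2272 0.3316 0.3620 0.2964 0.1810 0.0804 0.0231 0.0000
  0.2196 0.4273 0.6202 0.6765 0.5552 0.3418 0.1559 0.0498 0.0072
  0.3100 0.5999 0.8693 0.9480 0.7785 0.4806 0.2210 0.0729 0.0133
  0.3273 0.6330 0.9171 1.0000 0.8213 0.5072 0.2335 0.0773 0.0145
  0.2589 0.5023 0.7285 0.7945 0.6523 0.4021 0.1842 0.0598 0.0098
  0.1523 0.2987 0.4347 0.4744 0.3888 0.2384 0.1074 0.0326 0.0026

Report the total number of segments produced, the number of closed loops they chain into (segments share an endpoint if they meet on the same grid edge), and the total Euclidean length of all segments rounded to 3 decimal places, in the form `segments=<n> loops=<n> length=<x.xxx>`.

cell (0,1): code 0100 → (0.635,2.000)–(1.000,1.455)
cell (0,2): code 1100 → (0.486,3.000)–(0.635,2.000)
cell (0,3): code 1100 → (0.845,4.000)–(0.486,3.000)
cell (0,4): code 1000 → (1.000,4.188)–(0.845,4.000)
cell (1,0): code 0100 → (1.508,1.000)–(2.000,0.707)
cell (1,1): code 1110 → (1.000,1.455)–(1.508,1.000)
cell (1,4): code 1001 → (2.000,4.885)–(1.000,4.188)
cell (2,0): code 0110 → (2.000,0.707)–(3.000,0.614)
cell (2,4): code 1001 → (3.000,4.975)–(2.000,4.885)
cell (3,0): code 0010 → (3.000,0.614)–(3.903,1.000)
cell (3,1): code 0111 → (3.903,1.000)–(4.000,1.056)
cell (3,4): code 1001 → (4.000,4.549)–(3.000,4.975)
cell (4,1): code 0010 → (4.000,1.056)–(4.727,2.000)
cell (4,2): code 0011 → (4.727,2.000)–(4.873,3.000)
cell (4,3): code 0011 → (4.873,3.000)–(4.521,4.000)
cell (4,4): code 0001 → (4.521,4.000)–(4.000,4.549)
total: 16 segments, chained into 1 closed loop(s), length Σ = 13.654538

segments=16 loops=1 length=13.655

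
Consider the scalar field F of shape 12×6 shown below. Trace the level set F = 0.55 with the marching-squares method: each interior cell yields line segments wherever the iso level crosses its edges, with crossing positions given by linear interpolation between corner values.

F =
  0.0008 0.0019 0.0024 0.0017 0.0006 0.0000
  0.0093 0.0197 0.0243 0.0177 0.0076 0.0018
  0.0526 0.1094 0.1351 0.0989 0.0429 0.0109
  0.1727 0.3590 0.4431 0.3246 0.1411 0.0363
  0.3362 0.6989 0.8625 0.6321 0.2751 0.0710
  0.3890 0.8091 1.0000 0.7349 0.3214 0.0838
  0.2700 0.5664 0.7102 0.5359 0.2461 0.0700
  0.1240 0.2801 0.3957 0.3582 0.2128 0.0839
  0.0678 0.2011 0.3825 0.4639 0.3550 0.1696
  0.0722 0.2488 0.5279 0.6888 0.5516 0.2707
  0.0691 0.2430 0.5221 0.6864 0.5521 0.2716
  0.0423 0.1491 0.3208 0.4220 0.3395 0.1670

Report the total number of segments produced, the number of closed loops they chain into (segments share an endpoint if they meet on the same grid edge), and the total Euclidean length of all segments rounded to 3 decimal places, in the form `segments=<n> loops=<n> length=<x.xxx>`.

segments=20 loops=2 length=16.018

cell (3,0): code 0100 → (3.562,1.000)–(4.000,0.589)
cell (3,1): code 1100 → (3.255,2.000)–(3.562,1.000)
cell (3,2): code 1100 → (3.733,3.000)–(3.255,2.000)
cell (3,3): code 1000 → (4.000,3.230)–(3.733,3.000)
cell (4,0): code 0110 → (4.000,0.589)–(5.000,0.383)
cell (4,3): code 1001 → (5.000,3.447)–(4.000,3.230)
cell (5,0): code 0110 → (5.000,0.383)–(6.000,0.945)
cell (5,2): code 1011 → (6.000,2.919)–(5.929,3.000)
cell (5,3): code 0001 → (5.929,3.000)–(5.000,3.447)
cell (6,0): code 0010 → (6.000,0.945)–(6.057,1.000)
cell (6,1): code 0011 → (6.057,1.000)–(6.509,2.000)
cell (6,2): code 0001 → (6.509,2.000)–(6.000,2.919)
cell (8,2): code 0100 → (8.383,3.000)–(9.000,2.137)
cell (8,3): code 1100 → (8.992,4.000)–(8.383,3.000)
cell (8,4): code 1000 → (9.000,4.006)–(8.992,4.000)
cell (9,2): code 0110 → (9.000,2.137)–(10.000,2.170)
cell (9,4): code 1001 → (10.000,4.007)–(9.000,4.006)
cell (10,2): code 0010 → (10.000,2.170)–(10.516,3.000)
cell (10,3): code 0011 → (10.516,3.000)–(10.010,4.000)
cell (10,4): code 0001 → (10.010,4.000)–(10.000,4.007)
total: 20 segments, chained into 2 closed loop(s), length Σ = 16.017571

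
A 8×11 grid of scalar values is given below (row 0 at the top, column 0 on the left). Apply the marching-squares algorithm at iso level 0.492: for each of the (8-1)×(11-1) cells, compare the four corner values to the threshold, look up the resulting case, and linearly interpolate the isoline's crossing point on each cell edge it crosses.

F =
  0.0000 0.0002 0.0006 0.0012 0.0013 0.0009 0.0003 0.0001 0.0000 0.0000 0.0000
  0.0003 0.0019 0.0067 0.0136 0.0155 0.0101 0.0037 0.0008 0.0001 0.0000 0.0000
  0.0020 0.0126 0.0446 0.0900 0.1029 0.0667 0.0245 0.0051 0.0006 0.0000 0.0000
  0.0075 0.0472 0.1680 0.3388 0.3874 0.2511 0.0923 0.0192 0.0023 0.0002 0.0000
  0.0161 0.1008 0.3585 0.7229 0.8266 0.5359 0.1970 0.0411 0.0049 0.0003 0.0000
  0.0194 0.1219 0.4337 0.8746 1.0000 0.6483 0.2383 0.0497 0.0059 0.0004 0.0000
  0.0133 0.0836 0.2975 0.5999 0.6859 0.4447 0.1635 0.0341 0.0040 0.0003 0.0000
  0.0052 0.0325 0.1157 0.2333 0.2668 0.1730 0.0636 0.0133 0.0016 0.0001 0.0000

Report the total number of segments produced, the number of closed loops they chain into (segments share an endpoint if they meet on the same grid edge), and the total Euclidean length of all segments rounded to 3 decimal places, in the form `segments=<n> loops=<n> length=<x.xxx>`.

segments=12 loops=1 length=10.004

cell (3,2): code 0100 → (3.399,3.000)–(4.000,2.366)
cell (3,3): code 1100 → (3.238,4.000)–(3.399,3.000)
cell (3,4): code 1100 → (3.846,5.000)–(3.238,4.000)
cell (3,5): code 1000 → (4.000,5.130)–(3.846,5.000)
cell (4,2): code 0110 → (4.000,2.366)–(5.000,2.132)
cell (4,5): code 1001 → (5.000,5.381)–(4.000,5.130)
cell (5,2): code 0110 → (5.000,2.132)–(6.000,2.643)
cell (5,4): code 1011 → (6.000,4.804)–(5.768,5.000)
cell (5,5): code 0001 → (5.768,5.000)–(5.000,5.381)
cell (6,2): code 0010 → (6.000,2.643)–(6.294,3.000)
cell (6,3): code 0011 → (6.294,3.000)–(6.463,4.000)
cell (6,4): code 0001 → (6.463,4.000)–(6.000,4.804)
total: 12 segments, chained into 1 closed loop(s), length Σ = 10.004258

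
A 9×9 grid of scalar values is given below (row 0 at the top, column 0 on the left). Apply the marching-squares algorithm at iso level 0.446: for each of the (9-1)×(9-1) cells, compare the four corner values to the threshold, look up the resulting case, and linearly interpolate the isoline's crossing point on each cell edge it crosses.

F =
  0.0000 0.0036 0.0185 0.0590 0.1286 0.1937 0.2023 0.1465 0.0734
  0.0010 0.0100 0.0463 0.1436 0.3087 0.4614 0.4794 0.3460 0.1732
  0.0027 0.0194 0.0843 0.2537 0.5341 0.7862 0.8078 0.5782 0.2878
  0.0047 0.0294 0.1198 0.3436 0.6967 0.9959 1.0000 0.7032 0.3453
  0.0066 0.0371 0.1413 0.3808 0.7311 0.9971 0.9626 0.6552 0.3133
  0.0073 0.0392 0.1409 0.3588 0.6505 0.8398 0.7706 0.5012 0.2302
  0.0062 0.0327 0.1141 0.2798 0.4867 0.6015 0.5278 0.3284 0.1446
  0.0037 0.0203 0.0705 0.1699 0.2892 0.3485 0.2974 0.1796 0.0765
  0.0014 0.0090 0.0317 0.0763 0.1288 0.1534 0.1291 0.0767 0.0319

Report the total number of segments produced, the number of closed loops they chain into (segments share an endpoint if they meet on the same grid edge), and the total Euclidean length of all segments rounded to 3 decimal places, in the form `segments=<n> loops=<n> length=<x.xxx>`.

segments=20 loops=1 length=16.124

cell (0,4): code 0100 → (0.942,5.000)–(1.000,4.899)
cell (0,5): code 1100 → (0.879,6.000)–(0.942,5.000)
cell (0,6): code 1000 → (1.000,6.250)–(0.879,6.000)
cell (1,3): code 0100 → (1.609,4.000)–(2.000,3.686)
cell (1,4): code 1110 → (1.000,4.899)–(1.609,4.000)
cell (1,6): code 1101 → (1.431,7.000)–(1.000,6.250)
cell (1,7): code 1000 → (2.000,7.455)–(1.431,7.000)
cell (2,3): code 0110 → (2.000,3.686)–(3.000,3.290)
cell (2,7): code 1001 → (3.000,7.719)–(2.000,7.455)
cell (3,3): code 0110 → (3.000,3.290)–(4.000,3.186)
cell (3,7): code 1001 → (4.000,7.612)–(3.000,7.719)
cell (4,3): code 0110 → (4.000,3.186)–(5.000,3.299)
cell (4,7): code 1001 → (5.000,7.204)–(4.000,7.612)
cell (5,3): code 0110 → (5.000,3.299)–(6.000,3.803)
cell (5,6): code 1011 → (6.000,6.410)–(5.319,7.000)
cell (5,7): code 0001 → (5.319,7.000)–(5.000,7.204)
cell (6,3): code 0010 → (6.000,3.803)–(6.206,4.000)
cell (6,4): code 0011 → (6.206,4.000)–(6.615,5.000)
cell (6,5): code 0011 → (6.615,5.000)–(6.355,6.000)
cell (6,6): code 0001 → (6.355,6.000)–(6.000,6.410)
total: 20 segments, chained into 1 closed loop(s), length Σ = 16.124289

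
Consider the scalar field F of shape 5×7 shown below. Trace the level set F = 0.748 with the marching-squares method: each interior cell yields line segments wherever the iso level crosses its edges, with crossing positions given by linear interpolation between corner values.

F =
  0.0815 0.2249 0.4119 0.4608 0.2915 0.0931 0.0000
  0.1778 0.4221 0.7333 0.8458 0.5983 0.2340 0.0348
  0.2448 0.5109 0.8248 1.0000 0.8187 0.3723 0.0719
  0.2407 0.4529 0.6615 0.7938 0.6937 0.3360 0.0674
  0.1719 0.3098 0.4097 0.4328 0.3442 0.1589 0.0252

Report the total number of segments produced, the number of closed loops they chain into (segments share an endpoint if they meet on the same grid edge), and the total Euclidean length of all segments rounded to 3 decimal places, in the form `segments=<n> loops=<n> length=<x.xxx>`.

cell (0,2): code 0100 → (0.746,3.000)–(1.000,2.131)
cell (0,3): code 1000 → (1.000,3.395)–(0.746,3.000)
cell (1,1): code 0100 → (1.161,2.000)–(2.000,1.755)
cell (1,2): code 1110 → (1.000,2.131)–(1.161,2.000)
cell (1,3): code 1101 → (1.679,4.000)–(1.000,3.395)
cell (1,4): code 1000 → (2.000,4.158)–(1.679,4.000)
cell (2,1): code 0010 → (2.000,1.755)–(2.470,2.000)
cell (2,2): code 0111 → (2.470,2.000)–(3.000,2.654)
cell (2,3): code 1011 → (3.000,3.458)–(2.566,4.000)
cell (2,4): code 0001 → (2.566,4.000)–(2.000,4.158)
cell (3,2): code 0010 → (3.000,2.654)–(3.127,3.000)
cell (3,3): code 0001 → (3.127,3.000)–(3.000,3.458)
total: 12 segments, chained into 1 closed loop(s), length Σ = 7.221464

segments=12 loops=1 length=7.221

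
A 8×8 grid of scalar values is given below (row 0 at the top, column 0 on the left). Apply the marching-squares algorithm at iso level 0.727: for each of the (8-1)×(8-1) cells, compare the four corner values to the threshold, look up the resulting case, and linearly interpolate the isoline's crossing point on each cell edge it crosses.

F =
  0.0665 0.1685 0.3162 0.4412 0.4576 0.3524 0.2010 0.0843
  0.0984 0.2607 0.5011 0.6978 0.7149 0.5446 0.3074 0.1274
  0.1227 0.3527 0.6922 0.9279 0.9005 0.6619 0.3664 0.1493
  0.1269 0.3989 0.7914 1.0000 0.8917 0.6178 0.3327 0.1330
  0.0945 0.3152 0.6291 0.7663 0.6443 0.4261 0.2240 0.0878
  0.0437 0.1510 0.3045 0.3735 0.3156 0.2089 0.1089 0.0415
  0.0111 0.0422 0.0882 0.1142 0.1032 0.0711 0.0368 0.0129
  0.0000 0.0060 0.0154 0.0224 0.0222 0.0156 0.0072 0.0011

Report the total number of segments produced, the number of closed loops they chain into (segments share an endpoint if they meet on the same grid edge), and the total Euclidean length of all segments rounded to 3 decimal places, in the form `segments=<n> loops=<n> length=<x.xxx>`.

segments=12 loops=1 length=9.122

cell (1,2): code 0100 → (1.127,3.000)–(2.000,2.148)
cell (1,3): code 1100 → (1.065,4.000)–(1.127,3.000)
cell (1,4): code 1000 → (2.000,4.727)–(1.065,4.000)
cell (2,1): code 0100 → (2.351,2.000)–(3.000,1.836)
cell (2,2): code 1110 → (2.000,2.148)–(2.351,2.000)
cell (2,4): code 1001 → (3.000,4.601)–(2.000,4.727)
cell (3,1): code 0010 → (3.000,1.836)–(3.397,2.000)
cell (3,2): code 0111 → (3.397,2.000)–(4.000,2.714)
cell (3,3): code 1011 → (4.000,3.322)–(3.666,4.000)
cell (3,4): code 0001 → (3.666,4.000)–(3.000,4.601)
cell (4,2): code 0010 → (4.000,2.714)–(4.100,3.000)
cell (4,3): code 0001 → (4.100,3.000)–(4.000,3.322)
total: 12 segments, chained into 1 closed loop(s), length Σ = 9.121855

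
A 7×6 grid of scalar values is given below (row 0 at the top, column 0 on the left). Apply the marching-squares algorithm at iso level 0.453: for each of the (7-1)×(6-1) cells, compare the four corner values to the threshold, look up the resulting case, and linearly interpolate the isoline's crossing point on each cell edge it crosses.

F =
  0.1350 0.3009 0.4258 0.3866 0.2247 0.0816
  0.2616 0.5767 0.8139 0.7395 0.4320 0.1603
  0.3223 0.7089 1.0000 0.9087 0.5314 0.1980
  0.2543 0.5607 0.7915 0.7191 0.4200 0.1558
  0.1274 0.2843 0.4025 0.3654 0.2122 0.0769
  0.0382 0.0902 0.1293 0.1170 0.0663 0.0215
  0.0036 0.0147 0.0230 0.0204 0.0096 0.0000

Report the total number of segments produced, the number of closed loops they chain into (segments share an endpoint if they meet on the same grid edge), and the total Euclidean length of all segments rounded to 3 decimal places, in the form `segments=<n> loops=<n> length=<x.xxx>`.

segments=14 loops=1 length=11.941

cell (0,0): code 0100 → (0.551,1.000)–(1.000,0.607)
cell (0,1): code 1100 → (0.070,2.000)–(0.551,1.000)
cell (0,2): code 1100 → (0.188,3.000)–(0.070,2.000)
cell (0,3): code 1000 → (1.000,3.932)–(0.188,3.000)
cell (1,0): code 0110 → (1.000,0.607)–(2.000,0.338)
cell (1,3): code 1101 → (1.211,4.000)–(1.000,3.932)
cell (1,4): code 1000 → (2.000,4.235)–(1.211,4.000)
cell (2,0): code 0110 → (2.000,0.338)–(3.000,0.648)
cell (2,3): code 1011 → (3.000,3.890)–(2.704,4.000)
cell (2,4): code 0001 → (2.704,4.000)–(2.000,4.235)
cell (3,0): code 0010 → (3.000,0.648)–(3.390,1.000)
cell (3,1): code 0011 → (3.390,1.000)–(3.870,2.000)
cell (3,2): code 0011 → (3.870,2.000)–(3.752,3.000)
cell (3,3): code 0001 → (3.752,3.000)–(3.000,3.890)
total: 14 segments, chained into 1 closed loop(s), length Σ = 11.940814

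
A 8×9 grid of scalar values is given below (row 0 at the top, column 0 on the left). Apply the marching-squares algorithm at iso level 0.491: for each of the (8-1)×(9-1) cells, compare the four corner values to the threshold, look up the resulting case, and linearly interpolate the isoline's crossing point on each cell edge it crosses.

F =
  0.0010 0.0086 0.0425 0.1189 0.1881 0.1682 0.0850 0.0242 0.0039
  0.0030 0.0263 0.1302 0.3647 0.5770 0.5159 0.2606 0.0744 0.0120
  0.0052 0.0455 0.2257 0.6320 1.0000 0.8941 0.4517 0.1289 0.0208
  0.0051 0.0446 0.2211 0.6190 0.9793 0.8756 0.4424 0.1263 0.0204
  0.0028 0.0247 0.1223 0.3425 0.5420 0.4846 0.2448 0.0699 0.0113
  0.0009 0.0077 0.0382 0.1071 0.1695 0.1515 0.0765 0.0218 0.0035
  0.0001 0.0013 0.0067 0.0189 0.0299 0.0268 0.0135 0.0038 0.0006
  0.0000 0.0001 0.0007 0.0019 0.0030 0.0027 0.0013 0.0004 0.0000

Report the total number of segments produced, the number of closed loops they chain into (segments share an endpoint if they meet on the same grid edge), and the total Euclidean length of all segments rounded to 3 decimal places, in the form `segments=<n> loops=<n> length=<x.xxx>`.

segments=14 loops=1 length=10.383

cell (0,3): code 0100 → (0.779,4.000)–(1.000,3.595)
cell (0,4): code 1100 → (0.928,5.000)–(0.779,4.000)
cell (0,5): code 1000 → (1.000,5.098)–(0.928,5.000)
cell (1,2): code 0100 → (1.473,3.000)–(2.000,2.653)
cell (1,3): code 1110 → (1.000,3.595)–(1.473,3.000)
cell (1,5): code 1001 → (2.000,5.911)–(1.000,5.098)
cell (2,2): code 0110 → (2.000,2.653)–(3.000,2.678)
cell (2,5): code 1001 → (3.000,5.888)–(2.000,5.911)
cell (3,2): code 0010 → (3.000,2.678)–(3.463,3.000)
cell (3,3): code 0111 → (3.463,3.000)–(4.000,3.744)
cell (3,4): code 1011 → (4.000,4.889)–(3.984,5.000)
cell (3,5): code 0001 → (3.984,5.000)–(3.000,5.888)
cell (4,3): code 0010 → (4.000,3.744)–(4.137,4.000)
cell (4,4): code 0001 → (4.137,4.000)–(4.000,4.889)
total: 14 segments, chained into 1 closed loop(s), length Σ = 10.382886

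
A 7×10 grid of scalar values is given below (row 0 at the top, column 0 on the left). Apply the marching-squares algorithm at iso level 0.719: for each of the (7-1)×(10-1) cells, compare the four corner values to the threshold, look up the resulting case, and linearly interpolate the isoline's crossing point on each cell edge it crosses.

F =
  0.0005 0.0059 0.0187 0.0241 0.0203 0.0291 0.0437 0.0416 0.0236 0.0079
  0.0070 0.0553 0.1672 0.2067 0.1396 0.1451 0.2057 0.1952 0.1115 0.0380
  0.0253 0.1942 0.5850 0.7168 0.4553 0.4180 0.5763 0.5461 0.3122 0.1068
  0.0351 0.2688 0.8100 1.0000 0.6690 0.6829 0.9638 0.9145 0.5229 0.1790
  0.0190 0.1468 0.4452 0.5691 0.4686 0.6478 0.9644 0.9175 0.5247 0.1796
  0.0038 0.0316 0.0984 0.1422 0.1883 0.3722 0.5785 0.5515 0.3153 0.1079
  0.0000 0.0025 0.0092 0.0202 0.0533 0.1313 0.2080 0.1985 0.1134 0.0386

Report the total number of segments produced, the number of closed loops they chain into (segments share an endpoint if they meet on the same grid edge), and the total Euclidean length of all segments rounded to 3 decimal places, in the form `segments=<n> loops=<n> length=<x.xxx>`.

cell (2,1): code 0100 → (2.596,2.000)–(3.000,1.832)
cell (2,2): code 1100 → (2.008,3.000)–(2.596,2.000)
cell (2,3): code 1000 → (3.000,3.849)–(2.008,3.000)
cell (2,5): code 0100 → (2.368,6.000)–(3.000,5.129)
cell (2,6): code 1100 → (2.469,7.000)–(2.368,6.000)
cell (2,7): code 1000 → (3.000,7.499)–(2.469,7.000)
cell (3,1): code 0010 → (3.000,1.832)–(3.249,2.000)
cell (3,2): code 0011 → (3.249,2.000)–(3.652,3.000)
cell (3,3): code 0001 → (3.652,3.000)–(3.000,3.849)
cell (3,5): code 0110 → (3.000,5.129)–(4.000,5.225)
cell (3,7): code 1001 → (4.000,7.505)–(3.000,7.499)
cell (4,5): code 0010 → (4.000,5.225)–(4.636,6.000)
cell (4,6): code 0011 → (4.636,6.000)–(4.542,7.000)
cell (4,7): code 0001 → (4.542,7.000)–(4.000,7.505)
total: 14 segments, chained into 2 closed loop(s), length Σ = 12.916127

segments=14 loops=2 length=12.916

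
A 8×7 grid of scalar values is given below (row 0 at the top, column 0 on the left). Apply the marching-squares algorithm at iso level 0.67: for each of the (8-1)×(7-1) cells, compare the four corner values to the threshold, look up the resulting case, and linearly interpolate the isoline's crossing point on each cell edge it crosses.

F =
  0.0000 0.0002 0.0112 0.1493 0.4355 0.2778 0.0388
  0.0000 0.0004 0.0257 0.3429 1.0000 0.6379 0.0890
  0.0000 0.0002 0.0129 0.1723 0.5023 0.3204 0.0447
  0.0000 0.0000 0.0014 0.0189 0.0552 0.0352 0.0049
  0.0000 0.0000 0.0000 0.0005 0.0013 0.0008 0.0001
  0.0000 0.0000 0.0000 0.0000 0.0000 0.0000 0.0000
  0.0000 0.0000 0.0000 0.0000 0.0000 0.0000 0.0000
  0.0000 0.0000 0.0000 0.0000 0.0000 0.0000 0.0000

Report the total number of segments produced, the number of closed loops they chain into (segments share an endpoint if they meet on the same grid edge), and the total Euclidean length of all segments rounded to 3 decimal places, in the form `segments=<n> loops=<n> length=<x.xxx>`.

cell (0,3): code 0100 → (0.415,4.000)–(1.000,3.498)
cell (0,4): code 1000 → (1.000,4.911)–(0.415,4.000)
cell (1,3): code 0010 → (1.000,3.498)–(1.663,4.000)
cell (1,4): code 0001 → (1.663,4.000)–(1.000,4.911)
total: 4 segments, chained into 1 closed loop(s), length Σ = 3.812217

segments=4 loops=1 length=3.812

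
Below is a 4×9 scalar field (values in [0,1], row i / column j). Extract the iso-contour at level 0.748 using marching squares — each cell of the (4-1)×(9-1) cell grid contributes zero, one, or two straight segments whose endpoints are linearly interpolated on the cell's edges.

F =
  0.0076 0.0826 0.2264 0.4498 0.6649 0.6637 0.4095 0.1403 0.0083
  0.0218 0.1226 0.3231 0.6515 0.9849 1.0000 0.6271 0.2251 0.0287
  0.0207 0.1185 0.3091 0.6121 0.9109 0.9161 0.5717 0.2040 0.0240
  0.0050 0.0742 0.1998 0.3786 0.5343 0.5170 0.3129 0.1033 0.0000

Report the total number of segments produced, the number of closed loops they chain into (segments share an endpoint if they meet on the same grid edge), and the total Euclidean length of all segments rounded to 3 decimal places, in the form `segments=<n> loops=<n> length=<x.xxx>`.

cell (0,3): code 0100 → (0.260,4.000)–(1.000,3.289)
cell (0,4): code 1100 → (0.251,5.000)–(0.260,4.000)
cell (0,5): code 1000 → (1.000,5.676)–(0.251,5.000)
cell (1,3): code 0110 → (1.000,3.289)–(2.000,3.455)
cell (1,5): code 1001 → (2.000,5.488)–(1.000,5.676)
cell (2,3): code 0010 → (2.000,3.455)–(2.433,4.000)
cell (2,4): code 0011 → (2.433,4.000)–(2.421,5.000)
cell (2,5): code 0001 → (2.421,5.000)–(2.000,5.488)
total: 8 segments, chained into 1 closed loop(s), length Σ = 7.406974

segments=8 loops=1 length=7.407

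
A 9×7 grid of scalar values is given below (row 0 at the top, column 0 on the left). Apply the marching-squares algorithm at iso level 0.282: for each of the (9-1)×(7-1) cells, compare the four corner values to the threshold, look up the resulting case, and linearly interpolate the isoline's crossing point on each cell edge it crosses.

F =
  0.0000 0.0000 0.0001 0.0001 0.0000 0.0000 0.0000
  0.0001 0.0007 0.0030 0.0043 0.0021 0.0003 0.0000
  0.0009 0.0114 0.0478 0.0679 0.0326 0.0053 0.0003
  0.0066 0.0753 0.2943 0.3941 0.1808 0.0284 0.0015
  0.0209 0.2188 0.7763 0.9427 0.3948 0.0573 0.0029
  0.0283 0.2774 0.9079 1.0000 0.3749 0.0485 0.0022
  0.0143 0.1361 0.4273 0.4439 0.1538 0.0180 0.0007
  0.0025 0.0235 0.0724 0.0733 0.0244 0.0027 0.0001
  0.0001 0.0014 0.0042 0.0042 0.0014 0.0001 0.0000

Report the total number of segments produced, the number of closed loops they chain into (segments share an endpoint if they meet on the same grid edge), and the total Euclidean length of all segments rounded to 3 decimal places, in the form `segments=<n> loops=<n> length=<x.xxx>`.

cell (2,1): code 0100 → (2.950,2.000)–(3.000,1.944)
cell (2,2): code 1100 → (2.656,3.000)–(2.950,2.000)
cell (2,3): code 1000 → (3.000,3.526)–(2.656,3.000)
cell (3,1): code 0110 → (3.000,1.944)–(4.000,1.113)
cell (3,3): code 1101 → (3.473,4.000)–(3.000,3.526)
cell (3,4): code 1000 → (4.000,4.334)–(3.473,4.000)
cell (4,1): code 0110 → (4.000,1.113)–(5.000,1.007)
cell (4,4): code 1001 → (5.000,4.285)–(4.000,4.334)
cell (5,1): code 0110 → (5.000,1.007)–(6.000,1.501)
cell (5,3): code 1011 → (6.000,3.558)–(5.420,4.000)
cell (5,4): code 0001 → (5.420,4.000)–(5.000,4.285)
cell (6,1): code 0010 → (6.000,1.501)–(6.409,2.000)
cell (6,2): code 0011 → (6.409,2.000)–(6.437,3.000)
cell (6,3): code 0001 → (6.437,3.000)–(6.000,3.558)
total: 14 segments, chained into 1 closed loop(s), length Σ = 11.052367

segments=14 loops=1 length=11.052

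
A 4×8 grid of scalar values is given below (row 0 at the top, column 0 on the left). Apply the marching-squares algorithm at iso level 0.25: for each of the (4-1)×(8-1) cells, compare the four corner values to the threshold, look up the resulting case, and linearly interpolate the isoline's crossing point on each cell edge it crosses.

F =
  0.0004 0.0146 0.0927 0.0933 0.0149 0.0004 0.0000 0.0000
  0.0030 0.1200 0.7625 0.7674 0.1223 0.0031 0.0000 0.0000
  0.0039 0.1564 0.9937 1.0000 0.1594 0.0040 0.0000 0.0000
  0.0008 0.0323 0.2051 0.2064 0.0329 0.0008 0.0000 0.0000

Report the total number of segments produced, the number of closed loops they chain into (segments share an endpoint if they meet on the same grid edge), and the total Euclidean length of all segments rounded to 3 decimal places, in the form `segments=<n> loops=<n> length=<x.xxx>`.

cell (0,1): code 0100 → (0.235,2.000)–(1.000,1.202)
cell (0,2): code 1100 → (0.232,3.000)–(0.235,2.000)
cell (0,3): code 1000 → (1.000,3.802)–(0.232,3.000)
cell (1,1): code 0110 → (1.000,1.202)–(2.000,1.112)
cell (1,3): code 1001 → (2.000,3.892)–(1.000,3.802)
cell (2,1): code 0010 → (2.000,1.112)–(2.943,2.000)
cell (2,2): code 0011 → (2.943,2.000)–(2.945,3.000)
cell (2,3): code 0001 → (2.945,3.000)–(2.000,3.892)
total: 8 segments, chained into 1 closed loop(s), length Σ = 8.818786

segments=8 loops=1 length=8.819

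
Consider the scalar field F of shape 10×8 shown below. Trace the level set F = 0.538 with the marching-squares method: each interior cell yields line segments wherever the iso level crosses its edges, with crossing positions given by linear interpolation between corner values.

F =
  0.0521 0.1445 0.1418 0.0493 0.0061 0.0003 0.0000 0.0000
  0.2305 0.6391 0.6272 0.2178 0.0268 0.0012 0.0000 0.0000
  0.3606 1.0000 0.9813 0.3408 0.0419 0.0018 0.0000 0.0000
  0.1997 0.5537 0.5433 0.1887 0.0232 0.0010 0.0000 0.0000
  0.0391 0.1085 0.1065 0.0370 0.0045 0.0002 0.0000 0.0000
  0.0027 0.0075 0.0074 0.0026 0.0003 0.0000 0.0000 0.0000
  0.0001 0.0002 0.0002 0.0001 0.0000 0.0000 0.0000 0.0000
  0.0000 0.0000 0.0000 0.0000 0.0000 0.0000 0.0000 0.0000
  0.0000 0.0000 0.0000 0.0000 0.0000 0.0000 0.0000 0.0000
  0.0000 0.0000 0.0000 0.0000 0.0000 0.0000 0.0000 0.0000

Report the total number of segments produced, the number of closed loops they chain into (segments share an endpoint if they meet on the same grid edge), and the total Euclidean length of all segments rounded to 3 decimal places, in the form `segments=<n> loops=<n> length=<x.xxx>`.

segments=10 loops=1 length=7.312

cell (0,0): code 0100 → (0.796,1.000)–(1.000,0.753)
cell (0,1): code 1100 → (0.816,2.000)–(0.796,1.000)
cell (0,2): code 1000 → (1.000,2.218)–(0.816,2.000)
cell (1,0): code 0110 → (1.000,0.753)–(2.000,0.277)
cell (1,2): code 1001 → (2.000,2.692)–(1.000,2.218)
cell (2,0): code 0110 → (2.000,0.277)–(3.000,0.956)
cell (2,2): code 1001 → (3.000,2.015)–(2.000,2.692)
cell (3,0): code 0010 → (3.000,0.956)–(3.035,1.000)
cell (3,1): code 0011 → (3.035,1.000)–(3.012,2.000)
cell (3,2): code 0001 → (3.012,2.000)–(3.000,2.015)
total: 10 segments, chained into 1 closed loop(s), length Σ = 7.312244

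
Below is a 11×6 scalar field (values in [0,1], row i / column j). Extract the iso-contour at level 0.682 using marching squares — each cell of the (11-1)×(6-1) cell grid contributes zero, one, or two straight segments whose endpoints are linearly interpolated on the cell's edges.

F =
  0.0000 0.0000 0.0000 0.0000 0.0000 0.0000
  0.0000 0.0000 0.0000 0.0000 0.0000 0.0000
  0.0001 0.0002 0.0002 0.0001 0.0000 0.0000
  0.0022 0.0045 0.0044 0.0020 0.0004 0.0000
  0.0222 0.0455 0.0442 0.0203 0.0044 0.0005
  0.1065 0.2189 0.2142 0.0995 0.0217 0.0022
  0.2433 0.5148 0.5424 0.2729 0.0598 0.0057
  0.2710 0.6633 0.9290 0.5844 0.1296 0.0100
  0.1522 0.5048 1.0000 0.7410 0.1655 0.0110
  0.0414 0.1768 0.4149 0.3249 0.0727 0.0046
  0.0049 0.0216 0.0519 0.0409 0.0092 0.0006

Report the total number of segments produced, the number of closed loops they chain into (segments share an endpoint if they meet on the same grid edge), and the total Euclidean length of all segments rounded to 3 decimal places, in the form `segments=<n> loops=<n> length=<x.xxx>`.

segments=8 loops=1 length=6.298

cell (6,1): code 0100 → (6.361,2.000)–(7.000,1.070)
cell (6,2): code 1000 → (7.000,2.717)–(6.361,2.000)
cell (7,1): code 0110 → (7.000,1.070)–(8.000,1.358)
cell (7,2): code 1101 → (7.623,3.000)–(7.000,2.717)
cell (7,3): code 1000 → (8.000,3.103)–(7.623,3.000)
cell (8,1): code 0010 → (8.000,1.358)–(8.543,2.000)
cell (8,2): code 0011 → (8.543,2.000)–(8.142,3.000)
cell (8,3): code 0001 → (8.142,3.000)–(8.000,3.103)
total: 8 segments, chained into 1 closed loop(s), length Σ = 6.297649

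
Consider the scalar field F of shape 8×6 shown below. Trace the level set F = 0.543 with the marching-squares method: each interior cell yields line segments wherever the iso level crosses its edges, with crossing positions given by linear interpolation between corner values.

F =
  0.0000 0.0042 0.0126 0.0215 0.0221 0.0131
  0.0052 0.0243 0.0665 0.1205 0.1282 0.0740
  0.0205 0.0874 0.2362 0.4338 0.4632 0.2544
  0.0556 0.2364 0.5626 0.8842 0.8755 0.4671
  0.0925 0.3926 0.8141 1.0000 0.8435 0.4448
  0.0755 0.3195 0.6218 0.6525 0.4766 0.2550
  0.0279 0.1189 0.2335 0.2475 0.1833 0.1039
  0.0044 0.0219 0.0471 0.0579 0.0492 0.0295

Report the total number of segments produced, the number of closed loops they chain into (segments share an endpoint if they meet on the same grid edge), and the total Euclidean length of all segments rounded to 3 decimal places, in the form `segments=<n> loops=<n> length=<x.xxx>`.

segments=12 loops=1 length=10.224

cell (2,1): code 0100 → (2.940,2.000)–(3.000,1.940)
cell (2,2): code 1100 → (2.242,3.000)–(2.940,2.000)
cell (2,3): code 1100 → (2.194,4.000)–(2.242,3.000)
cell (2,4): code 1000 → (3.000,4.814)–(2.194,4.000)
cell (3,1): code 0110 → (3.000,1.940)–(4.000,1.357)
cell (3,4): code 1001 → (4.000,4.754)–(3.000,4.814)
cell (4,1): code 0110 → (4.000,1.357)–(5.000,1.739)
cell (4,3): code 1011 → (5.000,3.623)–(4.819,4.000)
cell (4,4): code 0001 → (4.819,4.000)–(4.000,4.754)
cell (5,1): code 0010 → (5.000,1.739)–(5.203,2.000)
cell (5,2): code 0011 → (5.203,2.000)–(5.270,3.000)
cell (5,3): code 0001 → (5.270,3.000)–(5.000,3.623)
total: 12 segments, chained into 1 closed loop(s), length Σ = 10.224371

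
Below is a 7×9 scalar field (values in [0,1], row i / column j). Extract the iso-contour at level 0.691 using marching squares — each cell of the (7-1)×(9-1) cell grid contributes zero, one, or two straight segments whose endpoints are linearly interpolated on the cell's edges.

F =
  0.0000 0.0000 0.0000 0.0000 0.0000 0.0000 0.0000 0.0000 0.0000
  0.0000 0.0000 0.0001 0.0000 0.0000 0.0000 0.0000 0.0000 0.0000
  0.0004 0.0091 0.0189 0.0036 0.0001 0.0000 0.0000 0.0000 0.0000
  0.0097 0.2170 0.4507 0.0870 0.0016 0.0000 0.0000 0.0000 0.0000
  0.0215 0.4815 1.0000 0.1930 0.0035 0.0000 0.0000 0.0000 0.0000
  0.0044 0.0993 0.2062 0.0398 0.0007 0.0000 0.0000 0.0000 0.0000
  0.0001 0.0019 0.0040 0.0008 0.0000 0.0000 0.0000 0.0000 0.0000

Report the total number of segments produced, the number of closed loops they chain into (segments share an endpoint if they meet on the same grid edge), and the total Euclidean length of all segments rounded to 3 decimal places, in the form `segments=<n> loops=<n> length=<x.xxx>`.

cell (3,1): code 0100 → (3.437,2.000)–(4.000,1.404)
cell (3,2): code 1000 → (4.000,2.383)–(3.437,2.000)
cell (4,1): code 0010 → (4.000,1.404)–(4.389,2.000)
cell (4,2): code 0001 → (4.389,2.000)–(4.000,2.383)
total: 4 segments, chained into 1 closed loop(s), length Σ = 2.757836

segments=4 loops=1 length=2.758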